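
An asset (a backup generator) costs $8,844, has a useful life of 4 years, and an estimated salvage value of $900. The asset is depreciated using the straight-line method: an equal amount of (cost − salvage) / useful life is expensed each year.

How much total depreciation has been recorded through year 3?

Depreciable base = $8,844 − $900 = $7,944.
Annual expense = $7,944 / 4 = $1,986.
End of year 1: book value $6,858.
End of year 2: book value $4,872.
End of year 3: book value $2,886.
Accumulated through year 3 = $8,844 − $2,886 = $5,958.

$5,958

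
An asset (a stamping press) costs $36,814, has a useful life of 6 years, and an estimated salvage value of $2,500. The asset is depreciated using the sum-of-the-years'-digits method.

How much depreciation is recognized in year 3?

Depreciable base = $36,814 − $2,500 = $34,314.
Sum of the years' digits = 6+5+4+3+2+1 = 21.
Year 1: $34,314 × 6/21 = $9,804. Book value $27,010.
Year 2: $34,314 × 5/21 = $8,170. Book value $18,840.
Year 3: $34,314 × 4/21 = $6,536. Book value $12,304.

$6,536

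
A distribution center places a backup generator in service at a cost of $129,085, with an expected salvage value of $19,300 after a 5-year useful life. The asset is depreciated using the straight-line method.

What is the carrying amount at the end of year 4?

Depreciable base = $129,085 − $19,300 = $109,785.
Annual expense = $109,785 / 5 = $21,957.
End of year 1: book value $107,128.
End of year 2: book value $85,171.
End of year 3: book value $63,214.
End of year 4: book value $41,257.

$41,257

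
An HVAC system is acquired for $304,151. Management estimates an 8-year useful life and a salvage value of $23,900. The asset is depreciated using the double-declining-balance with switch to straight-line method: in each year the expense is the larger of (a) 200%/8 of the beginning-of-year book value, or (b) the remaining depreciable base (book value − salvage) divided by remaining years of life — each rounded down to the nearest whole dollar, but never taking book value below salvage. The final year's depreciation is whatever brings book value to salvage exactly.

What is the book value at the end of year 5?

Depreciable base = $304,151 − $23,900 = $280,251.
Year 1: DB = ⌊$304,151 × 200%/8⌋ = $76,037; SL = ⌊$280,251/8⌋ = $35,031 → take DB $76,037. Book value $228,114.
Year 2: DB = ⌊$228,114 × 200%/8⌋ = $57,028; SL = ⌊$204,214/7⌋ = $29,173 → take DB $57,028. Book value $171,086.
Year 3: DB = ⌊$171,086 × 200%/8⌋ = $42,771; SL = ⌊$147,186/6⌋ = $24,531 → take DB $42,771. Book value $128,315.
Year 4: DB = ⌊$128,315 × 200%/8⌋ = $32,078; SL = ⌊$104,415/5⌋ = $20,883 → take DB $32,078. Book value $96,237.
Year 5: DB = ⌊$96,237 × 200%/8⌋ = $24,059; SL = ⌊$72,337/4⌋ = $18,084 → take DB $24,059. Book value $72,178.

$72,178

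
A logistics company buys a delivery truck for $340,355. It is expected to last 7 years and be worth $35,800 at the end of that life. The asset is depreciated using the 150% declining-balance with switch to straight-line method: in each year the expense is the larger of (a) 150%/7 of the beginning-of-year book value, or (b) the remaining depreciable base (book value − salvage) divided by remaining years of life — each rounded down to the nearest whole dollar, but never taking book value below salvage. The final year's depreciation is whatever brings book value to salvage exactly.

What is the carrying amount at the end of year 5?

Depreciable base = $340,355 − $35,800 = $304,555.
Year 1: DB = ⌊$340,355 × 150%/7⌋ = $72,933; SL = ⌊$304,555/7⌋ = $43,507 → take DB $72,933. Book value $267,422.
Year 2: DB = ⌊$267,422 × 150%/7⌋ = $57,304; SL = ⌊$231,622/6⌋ = $38,603 → take DB $57,304. Book value $210,118.
Year 3: DB = ⌊$210,118 × 150%/7⌋ = $45,025; SL = ⌊$174,318/5⌋ = $34,863 → take DB $45,025. Book value $165,093.
Year 4: DB = ⌊$165,093 × 150%/7⌋ = $35,377; SL = ⌊$129,293/4⌋ = $32,323 → take DB $35,377. Book value $129,716.
Year 5: DB = ⌊$129,716 × 150%/7⌋ = $27,796; SL = ⌊$93,916/3⌋ = $31,305 → take SL $31,305. Book value $98,411.

$98,411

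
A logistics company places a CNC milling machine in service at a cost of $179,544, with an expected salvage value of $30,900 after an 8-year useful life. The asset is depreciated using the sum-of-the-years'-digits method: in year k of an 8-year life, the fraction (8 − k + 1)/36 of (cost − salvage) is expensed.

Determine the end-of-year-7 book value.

Depreciable base = $179,544 − $30,900 = $148,644.
Sum of the years' digits = 8+7+6+5+4+3+2+1 = 36.
Year 1: $148,644 × 8/36 = $33,032. Book value $146,512.
Year 2: $148,644 × 7/36 = $28,903. Book value $117,609.
Year 3: $148,644 × 6/36 = $24,774. Book value $92,835.
Year 4: $148,644 × 5/36 = $20,645. Book value $72,190.
Year 5: $148,644 × 4/36 = $16,516. Book value $55,674.
Year 6: $148,644 × 3/36 = $12,387. Book value $43,287.
Year 7: $148,644 × 2/36 = $8,258. Book value $35,029.

$35,029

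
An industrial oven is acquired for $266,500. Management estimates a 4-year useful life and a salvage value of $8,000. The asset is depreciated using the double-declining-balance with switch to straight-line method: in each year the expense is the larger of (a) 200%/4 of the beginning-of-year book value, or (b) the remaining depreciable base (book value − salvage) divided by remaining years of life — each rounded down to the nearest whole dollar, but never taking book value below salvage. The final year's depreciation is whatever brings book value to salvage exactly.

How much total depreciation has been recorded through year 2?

$199,875

Depreciable base = $266,500 − $8,000 = $258,500.
Year 1: DB = ⌊$266,500 × 200%/4⌋ = $133,250; SL = ⌊$258,500/4⌋ = $64,625 → take DB $133,250. Book value $133,250.
Year 2: DB = ⌊$133,250 × 200%/4⌋ = $66,625; SL = ⌊$125,250/3⌋ = $41,750 → take DB $66,625. Book value $66,625.
Accumulated through year 2 = $266,500 − $66,625 = $199,875.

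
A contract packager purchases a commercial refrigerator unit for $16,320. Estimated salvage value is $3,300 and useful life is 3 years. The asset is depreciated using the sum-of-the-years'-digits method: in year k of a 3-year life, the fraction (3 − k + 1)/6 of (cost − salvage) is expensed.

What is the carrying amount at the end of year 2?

$5,470

Depreciable base = $16,320 − $3,300 = $13,020.
Sum of the years' digits = 3+2+1 = 6.
Year 1: $13,020 × 3/6 = $6,510. Book value $9,810.
Year 2: $13,020 × 2/6 = $4,340. Book value $5,470.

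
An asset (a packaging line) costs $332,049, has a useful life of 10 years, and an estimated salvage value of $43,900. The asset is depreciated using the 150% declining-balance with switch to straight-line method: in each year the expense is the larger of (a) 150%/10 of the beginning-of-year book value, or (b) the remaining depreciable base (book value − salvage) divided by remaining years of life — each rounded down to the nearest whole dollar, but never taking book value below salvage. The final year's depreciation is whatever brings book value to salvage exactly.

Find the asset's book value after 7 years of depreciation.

$104,901

Depreciable base = $332,049 − $43,900 = $288,149.
Year 1: DB = ⌊$332,049 × 150%/10⌋ = $49,807; SL = ⌊$288,149/10⌋ = $28,814 → take DB $49,807. Book value $282,242.
Year 2: DB = ⌊$282,242 × 150%/10⌋ = $42,336; SL = ⌊$238,342/9⌋ = $26,482 → take DB $42,336. Book value $239,906.
Year 3: DB = ⌊$239,906 × 150%/10⌋ = $35,985; SL = ⌊$196,006/8⌋ = $24,500 → take DB $35,985. Book value $203,921.
Year 4: DB = ⌊$203,921 × 150%/10⌋ = $30,588; SL = ⌊$160,021/7⌋ = $22,860 → take DB $30,588. Book value $173,333.
Year 5: DB = ⌊$173,333 × 150%/10⌋ = $25,999; SL = ⌊$129,433/6⌋ = $21,572 → take DB $25,999. Book value $147,334.
Year 6: DB = ⌊$147,334 × 150%/10⌋ = $22,100; SL = ⌊$103,434/5⌋ = $20,686 → take DB $22,100. Book value $125,234.
Year 7: DB = ⌊$125,234 × 150%/10⌋ = $18,785; SL = ⌊$81,334/4⌋ = $20,333 → take SL $20,333. Book value $104,901.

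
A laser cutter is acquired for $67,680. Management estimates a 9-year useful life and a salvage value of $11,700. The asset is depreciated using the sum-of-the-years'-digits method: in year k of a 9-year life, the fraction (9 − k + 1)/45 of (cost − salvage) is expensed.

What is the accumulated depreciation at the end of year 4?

Depreciable base = $67,680 − $11,700 = $55,980.
Sum of the years' digits = 9+8+7+6+5+4+3+2+1 = 45.
Year 1: $55,980 × 9/45 = $11,196. Book value $56,484.
Year 2: $55,980 × 8/45 = $9,952. Book value $46,532.
Year 3: $55,980 × 7/45 = $8,708. Book value $37,824.
Year 4: $55,980 × 6/45 = $7,464. Book value $30,360.
Accumulated through year 4 = $67,680 − $30,360 = $37,320.

$37,320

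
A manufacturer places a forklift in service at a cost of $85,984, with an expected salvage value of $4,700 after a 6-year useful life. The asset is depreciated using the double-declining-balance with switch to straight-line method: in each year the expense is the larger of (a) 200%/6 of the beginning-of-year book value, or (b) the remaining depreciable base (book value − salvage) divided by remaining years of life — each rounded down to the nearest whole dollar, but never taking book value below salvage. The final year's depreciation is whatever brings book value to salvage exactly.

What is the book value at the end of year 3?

$25,478

Depreciable base = $85,984 − $4,700 = $81,284.
Year 1: DB = ⌊$85,984 × 200%/6⌋ = $28,661; SL = ⌊$81,284/6⌋ = $13,547 → take DB $28,661. Book value $57,323.
Year 2: DB = ⌊$57,323 × 200%/6⌋ = $19,107; SL = ⌊$52,623/5⌋ = $10,524 → take DB $19,107. Book value $38,216.
Year 3: DB = ⌊$38,216 × 200%/6⌋ = $12,738; SL = ⌊$33,516/4⌋ = $8,379 → take DB $12,738. Book value $25,478.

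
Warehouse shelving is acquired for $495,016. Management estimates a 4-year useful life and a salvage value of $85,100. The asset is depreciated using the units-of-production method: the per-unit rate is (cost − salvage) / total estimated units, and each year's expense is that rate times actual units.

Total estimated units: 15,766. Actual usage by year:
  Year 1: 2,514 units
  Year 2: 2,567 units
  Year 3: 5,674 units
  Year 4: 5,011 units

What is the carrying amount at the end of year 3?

$215,386

Depreciable base = $495,016 − $85,100 = $409,916.
Rate = $409,916 / 15,766 units = $26 per unit.
Year 1: 2,514 × $26 = $65,364. Book value $429,652.
Year 2: 2,567 × $26 = $66,742. Book value $362,910.
Year 3: 5,674 × $26 = $147,524. Book value $215,386.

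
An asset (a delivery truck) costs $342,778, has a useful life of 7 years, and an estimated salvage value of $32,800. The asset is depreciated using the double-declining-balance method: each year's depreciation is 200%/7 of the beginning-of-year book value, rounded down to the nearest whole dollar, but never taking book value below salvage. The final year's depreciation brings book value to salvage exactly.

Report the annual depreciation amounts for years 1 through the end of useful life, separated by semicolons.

Depreciable base = $342,778 − $32,800 = $309,978.
Year 1: ⌊$342,778 × 200%/7⌋ = $97,936. Book value $244,842.
Year 2: ⌊$244,842 × 200%/7⌋ = $69,954. Book value $174,888.
Year 3: ⌊$174,888 × 200%/7⌋ = $49,968. Book value $124,920.
Year 4: ⌊$124,920 × 200%/7⌋ = $35,691. Book value $89,229.
Year 5: ⌊$89,229 × 200%/7⌋ = $25,494. Book value $63,735.
Year 6: ⌊$63,735 × 200%/7⌋ = $18,210. Book value $45,525.
Year 7 (final): $45,525 − $32,800 = $12,725. Book value $32,800.

$97,936; $69,954; $49,968; $35,691; $25,494; $18,210; $12,725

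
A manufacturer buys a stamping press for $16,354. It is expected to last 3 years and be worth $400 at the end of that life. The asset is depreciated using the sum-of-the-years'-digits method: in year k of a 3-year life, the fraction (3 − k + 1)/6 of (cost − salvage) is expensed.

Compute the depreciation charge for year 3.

Depreciable base = $16,354 − $400 = $15,954.
Sum of the years' digits = 3+2+1 = 6.
Year 1: $15,954 × 3/6 = $7,977. Book value $8,377.
Year 2: $15,954 × 2/6 = $5,318. Book value $3,059.
Year 3: $15,954 × 1/6 = $2,659. Book value $400.

$2,659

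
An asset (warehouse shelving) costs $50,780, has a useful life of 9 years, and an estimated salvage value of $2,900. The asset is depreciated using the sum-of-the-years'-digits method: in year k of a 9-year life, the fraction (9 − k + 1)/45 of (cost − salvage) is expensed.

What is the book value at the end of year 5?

Depreciable base = $50,780 − $2,900 = $47,880.
Sum of the years' digits = 9+8+7+6+5+4+3+2+1 = 45.
Year 1: $47,880 × 9/45 = $9,576. Book value $41,204.
Year 2: $47,880 × 8/45 = $8,512. Book value $32,692.
Year 3: $47,880 × 7/45 = $7,448. Book value $25,244.
Year 4: $47,880 × 6/45 = $6,384. Book value $18,860.
Year 5: $47,880 × 5/45 = $5,320. Book value $13,540.

$13,540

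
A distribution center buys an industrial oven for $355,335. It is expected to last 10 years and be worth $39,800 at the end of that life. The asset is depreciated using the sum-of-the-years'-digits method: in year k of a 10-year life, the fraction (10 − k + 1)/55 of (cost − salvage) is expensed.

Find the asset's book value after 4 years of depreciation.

Depreciable base = $355,335 − $39,800 = $315,535.
Sum of the years' digits = 10+9+8+7+6+5+4+3+2+1 = 55.
Year 1: $315,535 × 10/55 = $57,370. Book value $297,965.
Year 2: $315,535 × 9/55 = $51,633. Book value $246,332.
Year 3: $315,535 × 8/55 = $45,896. Book value $200,436.
Year 4: $315,535 × 7/55 = $40,159. Book value $160,277.

$160,277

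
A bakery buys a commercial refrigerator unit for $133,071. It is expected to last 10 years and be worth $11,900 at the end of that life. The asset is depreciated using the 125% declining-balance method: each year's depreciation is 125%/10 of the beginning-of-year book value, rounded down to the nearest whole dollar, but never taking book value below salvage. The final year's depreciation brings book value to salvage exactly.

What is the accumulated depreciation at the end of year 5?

$64,815

Depreciable base = $133,071 − $11,900 = $121,171.
Year 1: ⌊$133,071 × 125%/10⌋ = $16,633. Book value $116,438.
Year 2: ⌊$116,438 × 125%/10⌋ = $14,554. Book value $101,884.
Year 3: ⌊$101,884 × 125%/10⌋ = $12,735. Book value $89,149.
Year 4: ⌊$89,149 × 125%/10⌋ = $11,143. Book value $78,006.
Year 5: ⌊$78,006 × 125%/10⌋ = $9,750. Book value $68,256.
Accumulated through year 5 = $133,071 − $68,256 = $64,815.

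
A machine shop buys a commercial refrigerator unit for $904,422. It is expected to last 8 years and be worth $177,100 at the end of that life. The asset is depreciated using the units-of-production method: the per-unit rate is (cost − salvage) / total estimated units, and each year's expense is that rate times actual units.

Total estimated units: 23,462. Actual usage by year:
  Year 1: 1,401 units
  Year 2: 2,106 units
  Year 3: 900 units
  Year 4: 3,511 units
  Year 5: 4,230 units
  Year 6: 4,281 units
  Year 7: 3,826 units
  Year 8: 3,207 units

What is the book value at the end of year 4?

$658,964

Depreciable base = $904,422 − $177,100 = $727,322.
Rate = $727,322 / 23,462 units = $31 per unit.
Year 1: 1,401 × $31 = $43,431. Book value $860,991.
Year 2: 2,106 × $31 = $65,286. Book value $795,705.
Year 3: 900 × $31 = $27,900. Book value $767,805.
Year 4: 3,511 × $31 = $108,841. Book value $658,964.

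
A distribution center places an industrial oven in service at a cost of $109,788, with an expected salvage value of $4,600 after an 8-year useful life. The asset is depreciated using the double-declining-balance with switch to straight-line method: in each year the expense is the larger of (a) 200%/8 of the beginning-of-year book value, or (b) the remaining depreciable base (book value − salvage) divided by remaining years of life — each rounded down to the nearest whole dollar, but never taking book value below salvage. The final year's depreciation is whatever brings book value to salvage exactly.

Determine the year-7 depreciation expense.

$7,151

Depreciable base = $109,788 − $4,600 = $105,188.
Year 1: DB = ⌊$109,788 × 200%/8⌋ = $27,447; SL = ⌊$105,188/8⌋ = $13,148 → take DB $27,447. Book value $82,341.
Year 2: DB = ⌊$82,341 × 200%/8⌋ = $20,585; SL = ⌊$77,741/7⌋ = $11,105 → take DB $20,585. Book value $61,756.
Year 3: DB = ⌊$61,756 × 200%/8⌋ = $15,439; SL = ⌊$57,156/6⌋ = $9,526 → take DB $15,439. Book value $46,317.
Year 4: DB = ⌊$46,317 × 200%/8⌋ = $11,579; SL = ⌊$41,717/5⌋ = $8,343 → take DB $11,579. Book value $34,738.
Year 5: DB = ⌊$34,738 × 200%/8⌋ = $8,684; SL = ⌊$30,138/4⌋ = $7,534 → take DB $8,684. Book value $26,054.
Year 6: DB = ⌊$26,054 × 200%/8⌋ = $6,513; SL = ⌊$21,454/3⌋ = $7,151 → take SL $7,151. Book value $18,903.
Year 7: DB = ⌊$18,903 × 200%/8⌋ = $4,725; SL = ⌊$14,303/2⌋ = $7,151 → take SL $7,151. Book value $11,752.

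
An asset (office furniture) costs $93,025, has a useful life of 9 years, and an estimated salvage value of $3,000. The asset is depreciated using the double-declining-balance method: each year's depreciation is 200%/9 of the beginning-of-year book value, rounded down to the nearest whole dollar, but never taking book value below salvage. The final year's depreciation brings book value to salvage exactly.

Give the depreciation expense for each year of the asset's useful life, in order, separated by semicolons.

Depreciable base = $93,025 − $3,000 = $90,025.
Year 1: ⌊$93,025 × 200%/9⌋ = $20,672. Book value $72,353.
Year 2: ⌊$72,353 × 200%/9⌋ = $16,078. Book value $56,275.
Year 3: ⌊$56,275 × 200%/9⌋ = $12,505. Book value $43,770.
Year 4: ⌊$43,770 × 200%/9⌋ = $9,726. Book value $34,044.
Year 5: ⌊$34,044 × 200%/9⌋ = $7,565. Book value $26,479.
Year 6: ⌊$26,479 × 200%/9⌋ = $5,884. Book value $20,595.
Year 7: ⌊$20,595 × 200%/9⌋ = $4,576. Book value $16,019.
Year 8: ⌊$16,019 × 200%/9⌋ = $3,559. Book value $12,460.
Year 9 (final): $12,460 − $3,000 = $9,460. Book value $3,000.

$20,672; $16,078; $12,505; $9,726; $7,565; $5,884; $4,576; $3,559; $9,460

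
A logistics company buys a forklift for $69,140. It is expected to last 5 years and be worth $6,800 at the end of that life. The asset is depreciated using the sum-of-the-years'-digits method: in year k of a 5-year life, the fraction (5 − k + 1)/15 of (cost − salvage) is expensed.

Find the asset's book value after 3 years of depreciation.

$19,268

Depreciable base = $69,140 − $6,800 = $62,340.
Sum of the years' digits = 5+4+3+2+1 = 15.
Year 1: $62,340 × 5/15 = $20,780. Book value $48,360.
Year 2: $62,340 × 4/15 = $16,624. Book value $31,736.
Year 3: $62,340 × 3/15 = $12,468. Book value $19,268.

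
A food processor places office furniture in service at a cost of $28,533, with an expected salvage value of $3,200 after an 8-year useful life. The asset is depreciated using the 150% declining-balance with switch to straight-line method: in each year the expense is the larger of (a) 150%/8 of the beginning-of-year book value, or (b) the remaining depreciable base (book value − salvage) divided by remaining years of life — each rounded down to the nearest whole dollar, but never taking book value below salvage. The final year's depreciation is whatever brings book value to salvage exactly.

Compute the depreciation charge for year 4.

Depreciable base = $28,533 − $3,200 = $25,333.
Year 1: DB = ⌊$28,533 × 150%/8⌋ = $5,349; SL = ⌊$25,333/8⌋ = $3,166 → take DB $5,349. Book value $23,184.
Year 2: DB = ⌊$23,184 × 150%/8⌋ = $4,347; SL = ⌊$19,984/7⌋ = $2,854 → take DB $4,347. Book value $18,837.
Year 3: DB = ⌊$18,837 × 150%/8⌋ = $3,531; SL = ⌊$15,637/6⌋ = $2,606 → take DB $3,531. Book value $15,306.
Year 4: DB = ⌊$15,306 × 150%/8⌋ = $2,869; SL = ⌊$12,106/5⌋ = $2,421 → take DB $2,869. Book value $12,437.

$2,869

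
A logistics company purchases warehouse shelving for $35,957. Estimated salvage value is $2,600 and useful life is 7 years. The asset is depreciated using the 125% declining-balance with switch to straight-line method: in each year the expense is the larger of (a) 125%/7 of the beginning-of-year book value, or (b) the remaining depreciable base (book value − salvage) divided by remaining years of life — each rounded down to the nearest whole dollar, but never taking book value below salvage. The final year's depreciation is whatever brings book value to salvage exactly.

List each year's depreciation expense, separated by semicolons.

$6,420; $5,274; $4,332; $4,332; $4,333; $4,333; $4,333

Depreciable base = $35,957 − $2,600 = $33,357.
Year 1: DB = ⌊$35,957 × 125%/7⌋ = $6,420; SL = ⌊$33,357/7⌋ = $4,765 → take DB $6,420. Book value $29,537.
Year 2: DB = ⌊$29,537 × 125%/7⌋ = $5,274; SL = ⌊$26,937/6⌋ = $4,489 → take DB $5,274. Book value $24,263.
Year 3: DB = ⌊$24,263 × 125%/7⌋ = $4,332; SL = ⌊$21,663/5⌋ = $4,332 → take DB $4,332. Book value $19,931.
Year 4: DB = ⌊$19,931 × 125%/7⌋ = $3,559; SL = ⌊$17,331/4⌋ = $4,332 → take SL $4,332. Book value $15,599.
Year 5: DB = ⌊$15,599 × 125%/7⌋ = $2,785; SL = ⌊$12,999/3⌋ = $4,333 → take SL $4,333. Book value $11,266.
Year 6: DB = ⌊$11,266 × 125%/7⌋ = $2,011; SL = ⌊$8,666/2⌋ = $4,333 → take SL $4,333. Book value $6,933.
Year 7 (final): $6,933 − $2,600 = $4,333. Book value $2,600.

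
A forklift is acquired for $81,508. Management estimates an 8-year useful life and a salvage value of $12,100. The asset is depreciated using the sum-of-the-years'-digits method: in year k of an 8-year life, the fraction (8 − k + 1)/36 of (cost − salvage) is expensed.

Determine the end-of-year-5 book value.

Depreciable base = $81,508 − $12,100 = $69,408.
Sum of the years' digits = 8+7+6+5+4+3+2+1 = 36.
Year 1: $69,408 × 8/36 = $15,424. Book value $66,084.
Year 2: $69,408 × 7/36 = $13,496. Book value $52,588.
Year 3: $69,408 × 6/36 = $11,568. Book value $41,020.
Year 4: $69,408 × 5/36 = $9,640. Book value $31,380.
Year 5: $69,408 × 4/36 = $7,712. Book value $23,668.

$23,668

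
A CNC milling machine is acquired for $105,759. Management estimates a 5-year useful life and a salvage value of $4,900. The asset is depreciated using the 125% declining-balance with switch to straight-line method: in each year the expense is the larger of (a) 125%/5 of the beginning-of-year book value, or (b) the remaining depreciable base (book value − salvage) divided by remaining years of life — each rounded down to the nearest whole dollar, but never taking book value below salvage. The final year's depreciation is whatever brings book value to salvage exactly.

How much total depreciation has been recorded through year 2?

$46,269

Depreciable base = $105,759 − $4,900 = $100,859.
Year 1: DB = ⌊$105,759 × 125%/5⌋ = $26,439; SL = ⌊$100,859/5⌋ = $20,171 → take DB $26,439. Book value $79,320.
Year 2: DB = ⌊$79,320 × 125%/5⌋ = $19,830; SL = ⌊$74,420/4⌋ = $18,605 → take DB $19,830. Book value $59,490.
Accumulated through year 2 = $105,759 − $59,490 = $46,269.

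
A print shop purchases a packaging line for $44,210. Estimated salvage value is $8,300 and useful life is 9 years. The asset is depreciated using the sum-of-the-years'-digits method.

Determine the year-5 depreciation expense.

Depreciable base = $44,210 − $8,300 = $35,910.
Sum of the years' digits = 9+8+7+6+5+4+3+2+1 = 45.
Year 1: $35,910 × 9/45 = $7,182. Book value $37,028.
Year 2: $35,910 × 8/45 = $6,384. Book value $30,644.
Year 3: $35,910 × 7/45 = $5,586. Book value $25,058.
Year 4: $35,910 × 6/45 = $4,788. Book value $20,270.
Year 5: $35,910 × 5/45 = $3,990. Book value $16,280.

$3,990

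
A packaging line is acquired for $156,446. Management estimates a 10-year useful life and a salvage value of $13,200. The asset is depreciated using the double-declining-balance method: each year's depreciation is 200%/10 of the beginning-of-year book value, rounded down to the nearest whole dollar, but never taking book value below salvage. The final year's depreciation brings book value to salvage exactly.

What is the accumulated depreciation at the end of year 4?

$92,365

Depreciable base = $156,446 − $13,200 = $143,246.
Year 1: ⌊$156,446 × 200%/10⌋ = $31,289. Book value $125,157.
Year 2: ⌊$125,157 × 200%/10⌋ = $25,031. Book value $100,126.
Year 3: ⌊$100,126 × 200%/10⌋ = $20,025. Book value $80,101.
Year 4: ⌊$80,101 × 200%/10⌋ = $16,020. Book value $64,081.
Accumulated through year 4 = $156,446 − $64,081 = $92,365.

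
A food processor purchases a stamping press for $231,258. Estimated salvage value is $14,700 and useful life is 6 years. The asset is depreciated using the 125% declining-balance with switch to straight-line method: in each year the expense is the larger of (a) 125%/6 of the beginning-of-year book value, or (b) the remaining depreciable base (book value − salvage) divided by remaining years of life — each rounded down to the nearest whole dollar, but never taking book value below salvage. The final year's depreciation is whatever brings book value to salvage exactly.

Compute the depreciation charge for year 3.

Depreciable base = $231,258 − $14,700 = $216,558.
Year 1: DB = ⌊$231,258 × 125%/6⌋ = $48,178; SL = ⌊$216,558/6⌋ = $36,093 → take DB $48,178. Book value $183,080.
Year 2: DB = ⌊$183,080 × 125%/6⌋ = $38,141; SL = ⌊$168,380/5⌋ = $33,676 → take DB $38,141. Book value $144,939.
Year 3: DB = ⌊$144,939 × 125%/6⌋ = $30,195; SL = ⌊$130,239/4⌋ = $32,559 → take SL $32,559. Book value $112,380.

$32,559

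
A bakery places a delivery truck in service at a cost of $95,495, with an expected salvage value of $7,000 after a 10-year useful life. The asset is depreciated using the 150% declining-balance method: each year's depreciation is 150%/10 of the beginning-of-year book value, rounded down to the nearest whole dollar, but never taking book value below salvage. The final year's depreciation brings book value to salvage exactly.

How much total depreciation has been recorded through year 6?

$59,477

Depreciable base = $95,495 − $7,000 = $88,495.
Year 1: ⌊$95,495 × 150%/10⌋ = $14,324. Book value $81,171.
Year 2: ⌊$81,171 × 150%/10⌋ = $12,175. Book value $68,996.
Year 3: ⌊$68,996 × 150%/10⌋ = $10,349. Book value $58,647.
Year 4: ⌊$58,647 × 150%/10⌋ = $8,797. Book value $49,850.
Year 5: ⌊$49,850 × 150%/10⌋ = $7,477. Book value $42,373.
Year 6: ⌊$42,373 × 150%/10⌋ = $6,355. Book value $36,018.
Accumulated through year 6 = $95,495 − $36,018 = $59,477.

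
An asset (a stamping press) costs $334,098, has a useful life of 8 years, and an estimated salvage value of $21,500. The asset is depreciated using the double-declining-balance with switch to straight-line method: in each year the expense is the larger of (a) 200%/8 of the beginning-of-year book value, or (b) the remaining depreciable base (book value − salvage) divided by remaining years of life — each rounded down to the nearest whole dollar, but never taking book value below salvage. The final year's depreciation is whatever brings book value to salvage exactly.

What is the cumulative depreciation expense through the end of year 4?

$228,386

Depreciable base = $334,098 − $21,500 = $312,598.
Year 1: DB = ⌊$334,098 × 200%/8⌋ = $83,524; SL = ⌊$312,598/8⌋ = $39,074 → take DB $83,524. Book value $250,574.
Year 2: DB = ⌊$250,574 × 200%/8⌋ = $62,643; SL = ⌊$229,074/7⌋ = $32,724 → take DB $62,643. Book value $187,931.
Year 3: DB = ⌊$187,931 × 200%/8⌋ = $46,982; SL = ⌊$166,431/6⌋ = $27,738 → take DB $46,982. Book value $140,949.
Year 4: DB = ⌊$140,949 × 200%/8⌋ = $35,237; SL = ⌊$119,449/5⌋ = $23,889 → take DB $35,237. Book value $105,712.
Accumulated through year 4 = $334,098 − $105,712 = $228,386.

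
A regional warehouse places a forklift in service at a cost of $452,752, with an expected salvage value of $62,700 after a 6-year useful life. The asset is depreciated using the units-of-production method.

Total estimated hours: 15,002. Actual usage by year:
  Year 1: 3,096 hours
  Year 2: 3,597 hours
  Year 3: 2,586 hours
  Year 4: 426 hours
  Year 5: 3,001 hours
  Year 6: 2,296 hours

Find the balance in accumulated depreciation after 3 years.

Depreciable base = $452,752 − $62,700 = $390,052.
Rate = $390,052 / 15,002 hours = $26 per hour.
Year 1: 3,096 × $26 = $80,496. Book value $372,256.
Year 2: 3,597 × $26 = $93,522. Book value $278,734.
Year 3: 2,586 × $26 = $67,236. Book value $211,498.
Accumulated through year 3 = $452,752 − $211,498 = $241,254.

$241,254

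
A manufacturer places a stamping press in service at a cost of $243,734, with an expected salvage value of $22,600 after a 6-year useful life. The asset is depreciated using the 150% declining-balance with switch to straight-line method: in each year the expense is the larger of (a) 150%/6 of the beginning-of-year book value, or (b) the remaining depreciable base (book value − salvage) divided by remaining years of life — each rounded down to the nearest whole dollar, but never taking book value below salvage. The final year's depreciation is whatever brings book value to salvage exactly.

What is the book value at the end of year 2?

$137,101

Depreciable base = $243,734 − $22,600 = $221,134.
Year 1: DB = ⌊$243,734 × 150%/6⌋ = $60,933; SL = ⌊$221,134/6⌋ = $36,855 → take DB $60,933. Book value $182,801.
Year 2: DB = ⌊$182,801 × 150%/6⌋ = $45,700; SL = ⌊$160,201/5⌋ = $32,040 → take DB $45,700. Book value $137,101.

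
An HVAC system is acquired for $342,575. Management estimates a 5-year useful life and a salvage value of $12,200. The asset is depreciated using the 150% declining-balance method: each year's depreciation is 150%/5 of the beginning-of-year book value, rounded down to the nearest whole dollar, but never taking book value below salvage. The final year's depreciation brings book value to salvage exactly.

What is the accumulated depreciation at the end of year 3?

$225,070

Depreciable base = $342,575 − $12,200 = $330,375.
Year 1: ⌊$342,575 × 150%/5⌋ = $102,772. Book value $239,803.
Year 2: ⌊$239,803 × 150%/5⌋ = $71,940. Book value $167,863.
Year 3: ⌊$167,863 × 150%/5⌋ = $50,358. Book value $117,505.
Accumulated through year 3 = $342,575 − $117,505 = $225,070.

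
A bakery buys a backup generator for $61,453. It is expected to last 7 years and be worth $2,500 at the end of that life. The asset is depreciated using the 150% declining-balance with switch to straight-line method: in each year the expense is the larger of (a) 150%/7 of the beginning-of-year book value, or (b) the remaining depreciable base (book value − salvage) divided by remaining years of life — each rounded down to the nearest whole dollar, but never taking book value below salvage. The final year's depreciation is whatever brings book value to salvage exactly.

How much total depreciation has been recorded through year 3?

$31,643

Depreciable base = $61,453 − $2,500 = $58,953.
Year 1: DB = ⌊$61,453 × 150%/7⌋ = $13,168; SL = ⌊$58,953/7⌋ = $8,421 → take DB $13,168. Book value $48,285.
Year 2: DB = ⌊$48,285 × 150%/7⌋ = $10,346; SL = ⌊$45,785/6⌋ = $7,630 → take DB $10,346. Book value $37,939.
Year 3: DB = ⌊$37,939 × 150%/7⌋ = $8,129; SL = ⌊$35,439/5⌋ = $7,087 → take DB $8,129. Book value $29,810.
Accumulated through year 3 = $61,453 − $29,810 = $31,643.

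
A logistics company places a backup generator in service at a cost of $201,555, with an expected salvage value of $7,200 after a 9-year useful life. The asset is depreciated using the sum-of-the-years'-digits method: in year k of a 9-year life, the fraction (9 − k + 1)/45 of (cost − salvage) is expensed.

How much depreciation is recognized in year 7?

Depreciable base = $201,555 − $7,200 = $194,355.
Sum of the years' digits = 9+8+7+6+5+4+3+2+1 = 45.
Year 1: $194,355 × 9/45 = $38,871. Book value $162,684.
Year 2: $194,355 × 8/45 = $34,552. Book value $128,132.
Year 3: $194,355 × 7/45 = $30,233. Book value $97,899.
Year 4: $194,355 × 6/45 = $25,914. Book value $71,985.
Year 5: $194,355 × 5/45 = $21,595. Book value $50,390.
Year 6: $194,355 × 4/45 = $17,276. Book value $33,114.
Year 7: $194,355 × 3/45 = $12,957. Book value $20,157.

$12,957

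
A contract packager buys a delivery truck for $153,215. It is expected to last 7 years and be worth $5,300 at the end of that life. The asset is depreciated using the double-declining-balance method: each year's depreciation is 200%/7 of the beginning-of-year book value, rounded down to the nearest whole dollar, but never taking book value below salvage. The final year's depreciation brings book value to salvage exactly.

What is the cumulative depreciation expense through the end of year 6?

Depreciable base = $153,215 − $5,300 = $147,915.
Year 1: ⌊$153,215 × 200%/7⌋ = $43,775. Book value $109,440.
Year 2: ⌊$109,440 × 200%/7⌋ = $31,268. Book value $78,172.
Year 3: ⌊$78,172 × 200%/7⌋ = $22,334. Book value $55,838.
Year 4: ⌊$55,838 × 200%/7⌋ = $15,953. Book value $39,885.
Year 5: ⌊$39,885 × 200%/7⌋ = $11,395. Book value $28,490.
Year 6: ⌊$28,490 × 200%/7⌋ = $8,140. Book value $20,350.
Accumulated through year 6 = $153,215 − $20,350 = $132,865.

$132,865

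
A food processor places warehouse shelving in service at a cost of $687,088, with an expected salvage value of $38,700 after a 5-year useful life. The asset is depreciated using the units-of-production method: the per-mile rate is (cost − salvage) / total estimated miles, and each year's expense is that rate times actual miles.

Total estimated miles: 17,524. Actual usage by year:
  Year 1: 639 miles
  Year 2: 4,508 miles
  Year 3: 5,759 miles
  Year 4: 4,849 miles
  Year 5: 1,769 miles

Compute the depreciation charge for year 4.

Depreciable base = $687,088 − $38,700 = $648,388.
Rate = $648,388 / 17,524 miles = $37 per mile.
Year 1: 639 × $37 = $23,643. Book value $663,445.
Year 2: 4,508 × $37 = $166,796. Book value $496,649.
Year 3: 5,759 × $37 = $213,083. Book value $283,566.
Year 4: 4,849 × $37 = $179,413. Book value $104,153.

$179,413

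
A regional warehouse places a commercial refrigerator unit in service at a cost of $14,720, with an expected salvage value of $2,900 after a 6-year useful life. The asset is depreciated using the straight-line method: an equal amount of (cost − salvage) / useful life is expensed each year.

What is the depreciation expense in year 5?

Depreciable base = $14,720 − $2,900 = $11,820.
Annual expense = $11,820 / 6 = $1,970.

$1,970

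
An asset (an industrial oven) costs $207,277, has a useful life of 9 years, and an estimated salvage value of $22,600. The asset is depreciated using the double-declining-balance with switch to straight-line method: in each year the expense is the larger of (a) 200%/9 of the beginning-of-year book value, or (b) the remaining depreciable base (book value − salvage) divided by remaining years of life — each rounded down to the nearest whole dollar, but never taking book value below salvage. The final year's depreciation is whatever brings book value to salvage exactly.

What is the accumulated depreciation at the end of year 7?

$171,585

Depreciable base = $207,277 − $22,600 = $184,677.
Year 1: DB = ⌊$207,277 × 200%/9⌋ = $46,061; SL = ⌊$184,677/9⌋ = $20,519 → take DB $46,061. Book value $161,216.
Year 2: DB = ⌊$161,216 × 200%/9⌋ = $35,825; SL = ⌊$138,616/8⌋ = $17,327 → take DB $35,825. Book value $125,391.
Year 3: DB = ⌊$125,391 × 200%/9⌋ = $27,864; SL = ⌊$102,791/7⌋ = $14,684 → take DB $27,864. Book value $97,527.
Year 4: DB = ⌊$97,527 × 200%/9⌋ = $21,672; SL = ⌊$74,927/6⌋ = $12,487 → take DB $21,672. Book value $75,855.
Year 5: DB = ⌊$75,855 × 200%/9⌋ = $16,856; SL = ⌊$53,255/5⌋ = $10,651 → take DB $16,856. Book value $58,999.
Year 6: DB = ⌊$58,999 × 200%/9⌋ = $13,110; SL = ⌊$36,399/4⌋ = $9,099 → take DB $13,110. Book value $45,889.
Year 7: DB = ⌊$45,889 × 200%/9⌋ = $10,197; SL = ⌊$23,289/3⌋ = $7,763 → take DB $10,197. Book value $35,692.
Accumulated through year 7 = $207,277 − $35,692 = $171,585.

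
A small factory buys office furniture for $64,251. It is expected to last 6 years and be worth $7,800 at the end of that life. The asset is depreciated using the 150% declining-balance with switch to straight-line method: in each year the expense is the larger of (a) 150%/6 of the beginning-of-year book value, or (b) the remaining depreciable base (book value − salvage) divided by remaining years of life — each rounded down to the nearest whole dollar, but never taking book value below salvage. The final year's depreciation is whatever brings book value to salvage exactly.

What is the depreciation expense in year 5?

Depreciable base = $64,251 − $7,800 = $56,451.
Year 1: DB = ⌊$64,251 × 150%/6⌋ = $16,062; SL = ⌊$56,451/6⌋ = $9,408 → take DB $16,062. Book value $48,189.
Year 2: DB = ⌊$48,189 × 150%/6⌋ = $12,047; SL = ⌊$40,389/5⌋ = $8,077 → take DB $12,047. Book value $36,142.
Year 3: DB = ⌊$36,142 × 150%/6⌋ = $9,035; SL = ⌊$28,342/4⌋ = $7,085 → take DB $9,035. Book value $27,107.
Year 4: DB = ⌊$27,107 × 150%/6⌋ = $6,776; SL = ⌊$19,307/3⌋ = $6,435 → take DB $6,776. Book value $20,331.
Year 5: DB = ⌊$20,331 × 150%/6⌋ = $5,082; SL = ⌊$12,531/2⌋ = $6,265 → take SL $6,265. Book value $14,066.

$6,265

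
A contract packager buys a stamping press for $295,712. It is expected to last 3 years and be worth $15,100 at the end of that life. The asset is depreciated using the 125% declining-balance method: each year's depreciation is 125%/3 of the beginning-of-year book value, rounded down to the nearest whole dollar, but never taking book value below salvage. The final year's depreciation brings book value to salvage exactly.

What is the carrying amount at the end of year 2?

Depreciable base = $295,712 − $15,100 = $280,612.
Year 1: ⌊$295,712 × 125%/3⌋ = $123,213. Book value $172,499.
Year 2: ⌊$172,499 × 125%/3⌋ = $71,874. Book value $100,625.

$100,625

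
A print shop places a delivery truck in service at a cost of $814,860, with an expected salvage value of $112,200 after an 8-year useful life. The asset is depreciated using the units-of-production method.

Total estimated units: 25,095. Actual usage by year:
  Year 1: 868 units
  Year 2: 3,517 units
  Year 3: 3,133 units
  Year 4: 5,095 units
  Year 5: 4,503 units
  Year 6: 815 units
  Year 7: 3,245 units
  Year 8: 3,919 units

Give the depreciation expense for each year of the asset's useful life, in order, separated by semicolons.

Depreciable base = $814,860 − $112,200 = $702,660.
Rate = $702,660 / 25,095 units = $28 per unit.
Year 1: 868 × $28 = $24,304. Book value $790,556.
Year 2: 3,517 × $28 = $98,476. Book value $692,080.
Year 3: 3,133 × $28 = $87,724. Book value $604,356.
Year 4: 5,095 × $28 = $142,660. Book value $461,696.
Year 5: 4,503 × $28 = $126,084. Book value $335,612.
Year 6: 815 × $28 = $22,820. Book value $312,792.
Year 7: 3,245 × $28 = $90,860. Book value $221,932.
Year 8: 3,919 × $28 = $109,732. Book value $112,200.

$24,304; $98,476; $87,724; $142,660; $126,084; $22,820; $90,860; $109,732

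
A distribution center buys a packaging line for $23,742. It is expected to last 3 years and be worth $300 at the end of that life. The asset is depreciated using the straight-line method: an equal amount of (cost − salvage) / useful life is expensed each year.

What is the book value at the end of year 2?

Depreciable base = $23,742 − $300 = $23,442.
Annual expense = $23,442 / 3 = $7,814.
End of year 1: book value $15,928.
End of year 2: book value $8,114.

$8,114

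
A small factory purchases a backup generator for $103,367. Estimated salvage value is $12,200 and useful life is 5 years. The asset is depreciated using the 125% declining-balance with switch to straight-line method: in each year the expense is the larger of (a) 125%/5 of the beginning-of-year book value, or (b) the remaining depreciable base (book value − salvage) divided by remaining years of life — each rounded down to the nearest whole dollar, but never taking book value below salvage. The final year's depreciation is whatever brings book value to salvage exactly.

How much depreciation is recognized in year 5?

$15,315

Depreciable base = $103,367 − $12,200 = $91,167.
Year 1: DB = ⌊$103,367 × 125%/5⌋ = $25,841; SL = ⌊$91,167/5⌋ = $18,233 → take DB $25,841. Book value $77,526.
Year 2: DB = ⌊$77,526 × 125%/5⌋ = $19,381; SL = ⌊$65,326/4⌋ = $16,331 → take DB $19,381. Book value $58,145.
Year 3: DB = ⌊$58,145 × 125%/5⌋ = $14,536; SL = ⌊$45,945/3⌋ = $15,315 → take SL $15,315. Book value $42,830.
Year 4: DB = ⌊$42,830 × 125%/5⌋ = $10,707; SL = ⌊$30,630/2⌋ = $15,315 → take SL $15,315. Book value $27,515.
Year 5 (final): $27,515 − $12,200 = $15,315. Book value $12,200.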